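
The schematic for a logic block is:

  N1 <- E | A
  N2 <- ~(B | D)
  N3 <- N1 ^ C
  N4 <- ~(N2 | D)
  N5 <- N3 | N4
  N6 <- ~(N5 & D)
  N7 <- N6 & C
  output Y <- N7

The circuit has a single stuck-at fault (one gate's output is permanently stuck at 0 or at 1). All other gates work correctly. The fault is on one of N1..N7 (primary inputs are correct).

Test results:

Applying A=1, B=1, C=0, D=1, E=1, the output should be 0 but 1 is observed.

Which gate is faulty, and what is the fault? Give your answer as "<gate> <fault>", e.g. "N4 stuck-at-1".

N7 stuck-at-1

Fault-free values for test 1 (A=1, B=1, C=0, D=1, E=1): N1=1, N2=0, N3=1, N4=0, N5=1, N6=0, N7=0, giving Y=0. Observed 1.
Test 1: faults giving observed 1 are {N7 stuck-at-1}.
Only N7 stuck-at-1 is consistent with every test.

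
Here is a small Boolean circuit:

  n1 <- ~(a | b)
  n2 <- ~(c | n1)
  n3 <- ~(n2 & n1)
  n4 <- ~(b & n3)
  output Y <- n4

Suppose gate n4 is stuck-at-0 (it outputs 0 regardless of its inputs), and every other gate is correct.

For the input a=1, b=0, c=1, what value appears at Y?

0

Propagate with n4 forced: n1=0, n2=0, n3=1, n4=0 [stuck-at-0].
So Y = 0. (Without the fault it would be 1.)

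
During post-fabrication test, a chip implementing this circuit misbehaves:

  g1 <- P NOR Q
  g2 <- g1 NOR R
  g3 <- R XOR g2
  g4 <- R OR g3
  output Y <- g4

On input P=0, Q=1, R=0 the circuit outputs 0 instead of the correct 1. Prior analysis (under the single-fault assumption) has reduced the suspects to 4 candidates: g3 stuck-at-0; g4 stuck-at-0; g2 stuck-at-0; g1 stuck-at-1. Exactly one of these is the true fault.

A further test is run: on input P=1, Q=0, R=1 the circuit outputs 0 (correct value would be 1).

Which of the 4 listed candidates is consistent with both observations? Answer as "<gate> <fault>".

Evaluate each candidate on input P=1, Q=0, R=1:
  g3 stuck-at-0: g1=0, g2=0, g3=0 [stuck-at-0], g4=1 → 1 — eliminated
  g4 stuck-at-0: g1=0, g2=0, g3=1, g4=0 [stuck-at-0] → 0 — matches
  g2 stuck-at-0: g1=0, g2=0 [stuck-at-0], g3=1, g4=1 → 1 — eliminated
  g1 stuck-at-1: g1=1 [stuck-at-1], g2=0, g3=1, g4=1 → 1 — eliminated
Only g4 stuck-at-0 reproduces the observed 0.

g4 stuck-at-0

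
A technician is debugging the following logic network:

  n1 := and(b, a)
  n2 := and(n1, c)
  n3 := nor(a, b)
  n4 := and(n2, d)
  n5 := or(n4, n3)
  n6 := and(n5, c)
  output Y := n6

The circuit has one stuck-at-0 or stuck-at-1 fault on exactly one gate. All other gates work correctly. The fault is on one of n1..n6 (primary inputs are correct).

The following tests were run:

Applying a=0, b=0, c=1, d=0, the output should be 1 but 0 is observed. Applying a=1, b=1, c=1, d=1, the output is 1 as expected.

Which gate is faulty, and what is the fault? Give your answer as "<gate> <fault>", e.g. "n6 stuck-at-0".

n3 stuck-at-0

Fault-free values for test 1 (a=0, b=0, c=1, d=0): n1=0, n2=0, n3=1, n4=0, n5=1, n6=1, giving Y=1. Observed 0.
Test 1: faults giving observed 0 are {n3 stuck-at-0, n5 stuck-at-0, n6 stuck-at-0}.
Test 2 (a=1, b=1, c=1, d=1): fault-free n1=1, n2=1, n3=0, n4=1, n5=1, n6=1 → 1; observed 1. Eliminates n5 stuck-at-0, n6 stuck-at-0.
Only n3 stuck-at-0 is consistent with every test.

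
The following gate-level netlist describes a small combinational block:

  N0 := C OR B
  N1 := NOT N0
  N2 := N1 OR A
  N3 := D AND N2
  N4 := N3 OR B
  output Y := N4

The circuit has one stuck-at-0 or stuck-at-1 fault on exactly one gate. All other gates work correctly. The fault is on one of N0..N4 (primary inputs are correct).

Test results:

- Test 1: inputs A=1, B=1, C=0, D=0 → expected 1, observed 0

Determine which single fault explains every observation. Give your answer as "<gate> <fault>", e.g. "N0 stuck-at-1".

Fault-free values for test 1 (A=1, B=1, C=0, D=0): N0=1, N1=0, N2=1, N3=0, N4=1, giving Y=1. Observed 0.
Test 1: faults giving observed 0 are {N4 stuck-at-0}.
Only N4 stuck-at-0 is consistent with every test.

N4 stuck-at-0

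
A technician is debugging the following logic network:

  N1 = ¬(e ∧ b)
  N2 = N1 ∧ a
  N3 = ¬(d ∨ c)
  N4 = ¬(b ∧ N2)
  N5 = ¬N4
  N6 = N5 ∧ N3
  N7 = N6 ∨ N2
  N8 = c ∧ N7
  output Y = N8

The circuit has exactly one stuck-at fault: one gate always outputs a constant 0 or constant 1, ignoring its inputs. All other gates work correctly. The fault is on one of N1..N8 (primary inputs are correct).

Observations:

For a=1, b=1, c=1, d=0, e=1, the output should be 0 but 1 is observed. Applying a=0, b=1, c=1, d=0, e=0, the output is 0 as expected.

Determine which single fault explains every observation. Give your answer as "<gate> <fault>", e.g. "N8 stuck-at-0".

N1 stuck-at-1

Fault-free values for test 1 (a=1, b=1, c=1, d=0, e=1): N1=0, N2=0, N3=0, N4=1, N5=0, N6=0, N7=0, N8=0, giving Y=0. Observed 1.
Test 1: faults giving observed 1 are {N1 stuck-at-1, N2 stuck-at-1, N6 stuck-at-1, N7 stuck-at-1, N8 stuck-at-1}.
Test 2 (a=0, b=1, c=1, d=0, e=0): fault-free N1=1, N2=0, N3=0, N4=1, N5=0, N6=0, N7=0, N8=0 → 0; observed 0. Eliminates N2 stuck-at-1, N6 stuck-at-1, N7 stuck-at-1, N8 stuck-at-1.
Only N1 stuck-at-1 is consistent with every test.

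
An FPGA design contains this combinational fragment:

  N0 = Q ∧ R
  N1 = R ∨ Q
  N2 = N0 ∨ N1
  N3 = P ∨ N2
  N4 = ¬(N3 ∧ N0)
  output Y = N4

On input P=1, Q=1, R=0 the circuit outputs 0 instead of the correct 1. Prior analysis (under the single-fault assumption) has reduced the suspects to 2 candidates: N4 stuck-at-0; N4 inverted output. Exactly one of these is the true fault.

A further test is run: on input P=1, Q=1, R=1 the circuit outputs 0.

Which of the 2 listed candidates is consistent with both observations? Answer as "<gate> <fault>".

N4 stuck-at-0

Evaluate each candidate on input P=1, Q=1, R=1:
  N4 stuck-at-0: N0=1, N1=1, N2=1, N3=1, N4=0 [stuck-at-0] → 0 — matches
  N4 inverted output: N0=1, N1=1, N2=1, N3=1, N4=1 [inverted output] → 1 — eliminated
Only N4 stuck-at-0 reproduces the observed 0.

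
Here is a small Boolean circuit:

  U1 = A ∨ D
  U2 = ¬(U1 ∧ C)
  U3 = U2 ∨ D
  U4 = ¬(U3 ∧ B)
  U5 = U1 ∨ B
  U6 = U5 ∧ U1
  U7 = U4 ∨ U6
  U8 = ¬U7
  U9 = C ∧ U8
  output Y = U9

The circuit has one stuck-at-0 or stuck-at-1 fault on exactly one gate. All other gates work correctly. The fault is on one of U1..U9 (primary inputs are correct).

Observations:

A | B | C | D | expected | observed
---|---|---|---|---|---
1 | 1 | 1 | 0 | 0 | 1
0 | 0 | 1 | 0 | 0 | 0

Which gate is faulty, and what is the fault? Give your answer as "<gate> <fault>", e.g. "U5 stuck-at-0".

Fault-free values for test 1 (A=1, B=1, C=1, D=0): U1=1, U2=0, U3=0, U4=1, U5=1, U6=1, U7=1, U8=0, U9=0, giving Y=0. Observed 1.
Test 1: faults giving observed 1 are {U1 stuck-at-0, U7 stuck-at-0, U8 stuck-at-1, U9 stuck-at-1}.
Test 2 (A=0, B=0, C=1, D=0): fault-free U1=0, U2=1, U3=1, U4=1, U5=0, U6=0, U7=1, U8=0, U9=0 → 0; observed 0. Eliminates U7 stuck-at-0, U8 stuck-at-1, U9 stuck-at-1.
Only U1 stuck-at-0 is consistent with every test.

U1 stuck-at-0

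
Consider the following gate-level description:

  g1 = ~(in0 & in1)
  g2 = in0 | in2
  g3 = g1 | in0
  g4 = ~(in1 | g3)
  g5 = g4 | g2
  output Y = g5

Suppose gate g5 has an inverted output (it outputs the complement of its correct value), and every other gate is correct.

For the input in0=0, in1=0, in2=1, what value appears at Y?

Propagate with g5 forced: g1=1, g2=1, g3=1, g4=0, g5=0 [inverted output].
So Y = 0. (Without the fault it would be 1.)

0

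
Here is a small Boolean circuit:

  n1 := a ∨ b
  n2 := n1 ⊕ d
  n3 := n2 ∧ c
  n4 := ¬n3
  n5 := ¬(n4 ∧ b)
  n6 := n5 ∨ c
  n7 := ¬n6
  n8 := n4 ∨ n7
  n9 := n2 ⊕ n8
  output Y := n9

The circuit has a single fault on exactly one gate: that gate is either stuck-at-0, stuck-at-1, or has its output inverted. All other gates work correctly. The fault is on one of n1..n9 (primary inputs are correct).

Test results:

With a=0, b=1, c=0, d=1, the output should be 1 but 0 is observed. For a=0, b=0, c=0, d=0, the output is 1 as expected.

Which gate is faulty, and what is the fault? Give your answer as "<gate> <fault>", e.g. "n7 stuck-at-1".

Fault-free values for test 1 (a=0, b=1, c=0, d=1): n1=1, n2=0, n3=0, n4=1, n5=0, n6=0, n7=1, n8=1, n9=1, giving Y=1. Observed 0.
Test 1: faults giving observed 0 are {n1 stuck-at-0, n1 inverted output, n2 stuck-at-1, n2 inverted output, n3 stuck-at-1, n3 inverted output, n4 stuck-at-0, n4 inverted output, n8 stuck-at-0, n8 inverted output, n9 stuck-at-0, n9 inverted output}.
Test 2 (a=0, b=0, c=0, d=0): fault-free n1=0, n2=0, n3=0, n4=1, n5=1, n6=1, n7=0, n8=1, n9=1 → 1; observed 1. Eliminates n1 inverted output, n2 stuck-at-1, n2 inverted output, n3 stuck-at-1, n3 inverted output, n4 stuck-at-0, n4 inverted output, n8 stuck-at-0, n8 inverted output, n9 stuck-at-0, n9 inverted output.
Only n1 stuck-at-0 is consistent with every test.

n1 stuck-at-0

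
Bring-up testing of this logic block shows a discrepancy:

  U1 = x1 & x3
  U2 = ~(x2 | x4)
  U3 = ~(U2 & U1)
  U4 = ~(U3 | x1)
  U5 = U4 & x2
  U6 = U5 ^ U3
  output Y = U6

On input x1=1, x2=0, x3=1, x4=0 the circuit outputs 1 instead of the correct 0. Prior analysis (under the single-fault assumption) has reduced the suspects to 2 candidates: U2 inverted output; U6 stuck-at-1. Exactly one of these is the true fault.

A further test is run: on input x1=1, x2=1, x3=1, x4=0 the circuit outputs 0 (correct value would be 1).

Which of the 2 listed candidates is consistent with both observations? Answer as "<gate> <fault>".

U2 inverted output

Evaluate each candidate on input x1=1, x2=1, x3=1, x4=0:
  U2 inverted output: U1=1, U2=1 [inverted output], U3=0, U4=0, U5=0, U6=0 → 0 — matches
  U6 stuck-at-1: U1=1, U2=0, U3=1, U4=0, U5=0, U6=1 [stuck-at-1] → 1 — eliminated
Only U2 inverted output reproduces the observed 0.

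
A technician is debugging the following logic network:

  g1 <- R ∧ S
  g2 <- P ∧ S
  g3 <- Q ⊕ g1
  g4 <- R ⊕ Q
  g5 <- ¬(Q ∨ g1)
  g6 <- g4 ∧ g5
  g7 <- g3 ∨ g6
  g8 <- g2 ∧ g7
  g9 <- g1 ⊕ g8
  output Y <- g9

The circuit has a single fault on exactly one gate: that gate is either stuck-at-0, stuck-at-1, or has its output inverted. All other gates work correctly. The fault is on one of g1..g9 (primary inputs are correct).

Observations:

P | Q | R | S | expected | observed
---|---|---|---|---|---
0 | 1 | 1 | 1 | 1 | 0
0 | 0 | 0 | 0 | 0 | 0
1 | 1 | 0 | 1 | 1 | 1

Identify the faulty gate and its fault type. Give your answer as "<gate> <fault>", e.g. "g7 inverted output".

Fault-free values for test 1 (P=0, Q=1, R=1, S=1): g1=1, g2=0, g3=0, g4=0, g5=0, g6=0, g7=0, g8=0, g9=1, giving Y=1. Observed 0.
Test 1: faults giving observed 0 are {g1 stuck-at-0, g1 inverted output, g8 stuck-at-1, g8 inverted output, g9 stuck-at-0, g9 inverted output}.
Test 2 (P=0, Q=0, R=0, S=0): fault-free g1=0, g2=0, g3=0, g4=0, g5=1, g6=0, g7=0, g8=0, g9=0 → 0; observed 0. Eliminates g1 inverted output, g8 stuck-at-1, g8 inverted output, g9 inverted output.
Test 3 (P=1, Q=1, R=0, S=1): fault-free g1=0, g2=1, g3=1, g4=1, g5=0, g6=0, g7=1, g8=1, g9=1 → 1; observed 1. Eliminates g9 stuck-at-0.
Only g1 stuck-at-0 is consistent with every test.

g1 stuck-at-0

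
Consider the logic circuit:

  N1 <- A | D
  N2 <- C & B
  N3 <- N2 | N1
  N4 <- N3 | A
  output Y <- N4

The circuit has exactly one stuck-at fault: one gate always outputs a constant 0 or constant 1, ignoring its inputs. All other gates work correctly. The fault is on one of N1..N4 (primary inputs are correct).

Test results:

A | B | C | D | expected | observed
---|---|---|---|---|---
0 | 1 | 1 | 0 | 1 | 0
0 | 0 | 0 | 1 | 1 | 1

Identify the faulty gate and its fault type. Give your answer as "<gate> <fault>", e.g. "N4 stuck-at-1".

Fault-free values for test 1 (A=0, B=1, C=1, D=0): N1=0, N2=1, N3=1, N4=1, giving Y=1. Observed 0.
Test 1: faults giving observed 0 are {N2 stuck-at-0, N3 stuck-at-0, N4 stuck-at-0}.
Test 2 (A=0, B=0, C=0, D=1): fault-free N1=1, N2=0, N3=1, N4=1 → 1; observed 1. Eliminates N3 stuck-at-0, N4 stuck-at-0.
Only N2 stuck-at-0 is consistent with every test.

N2 stuck-at-0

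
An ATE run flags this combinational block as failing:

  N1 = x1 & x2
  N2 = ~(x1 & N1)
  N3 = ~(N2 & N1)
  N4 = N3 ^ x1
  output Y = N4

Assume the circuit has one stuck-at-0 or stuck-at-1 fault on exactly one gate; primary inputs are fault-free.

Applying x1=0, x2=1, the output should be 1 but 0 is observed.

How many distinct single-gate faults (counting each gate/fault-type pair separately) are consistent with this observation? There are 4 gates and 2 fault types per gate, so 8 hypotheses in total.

3

Fault-free: N1=0, N2=1, N3=1, N4=1 → 1. Observed 0.
  N1 stuck-at-0: output 1 ✗
  N1 stuck-at-1: output 0 ✓
  N2 stuck-at-0: output 1 ✗
  N2 stuck-at-1: output 1 ✗
  N3 stuck-at-0: output 0 ✓
  N3 stuck-at-1: output 1 ✗
  N4 stuck-at-0: output 0 ✓
  N4 stuck-at-1: output 1 ✗
Consistent faults: {N1 stuck-at-1, N3 stuck-at-0, N4 stuck-at-0} — 3 in all.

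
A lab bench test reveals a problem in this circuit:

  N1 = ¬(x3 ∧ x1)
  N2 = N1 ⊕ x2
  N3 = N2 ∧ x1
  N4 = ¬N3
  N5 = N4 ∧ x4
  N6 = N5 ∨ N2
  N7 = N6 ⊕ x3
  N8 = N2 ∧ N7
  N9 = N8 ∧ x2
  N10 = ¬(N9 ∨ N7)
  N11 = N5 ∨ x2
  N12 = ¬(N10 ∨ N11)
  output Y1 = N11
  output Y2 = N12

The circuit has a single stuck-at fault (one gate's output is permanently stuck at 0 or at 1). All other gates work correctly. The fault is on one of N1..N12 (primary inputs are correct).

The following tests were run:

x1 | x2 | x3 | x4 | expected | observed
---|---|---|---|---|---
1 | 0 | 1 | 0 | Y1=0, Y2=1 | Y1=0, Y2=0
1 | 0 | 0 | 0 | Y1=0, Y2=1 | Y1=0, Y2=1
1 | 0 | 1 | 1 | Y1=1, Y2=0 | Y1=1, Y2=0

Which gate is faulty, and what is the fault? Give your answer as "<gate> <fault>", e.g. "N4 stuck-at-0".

Fault-free values for test 1 (x1=1, x2=0, x3=1, x4=0): N1=0, N2=0, N3=0, N4=1, N5=0, N6=0, N7=1, N8=0, N9=0, N10=0, N11=0, N12=1, giving Y1=0, Y2=1. Observed Y1=0, Y2=0.
Test 1: faults giving observed Y1=0, Y2=0 are {N1 stuck-at-1, N2 stuck-at-1, N6 stuck-at-1, N7 stuck-at-0, N10 stuck-at-1, N12 stuck-at-0}.
Test 2 (x1=1, x2=0, x3=0, x4=0): fault-free N1=1, N2=1, N3=1, N4=0, N5=0, N6=1, N7=1, N8=1, N9=0, N10=0, N11=0, N12=1 → Y1=0, Y2=1; observed Y1=0, Y2=1. Eliminates N7 stuck-at-0, N10 stuck-at-1, N12 stuck-at-0.
Test 3 (x1=1, x2=0, x3=1, x4=1): fault-free N1=0, N2=0, N3=0, N4=1, N5=1, N6=1, N7=0, N8=0, N9=0, N10=1, N11=1, N12=0 → Y1=1, Y2=0; observed Y1=1, Y2=0. Eliminates N1 stuck-at-1, N2 stuck-at-1.
Only N6 stuck-at-1 is consistent with every test.

N6 stuck-at-1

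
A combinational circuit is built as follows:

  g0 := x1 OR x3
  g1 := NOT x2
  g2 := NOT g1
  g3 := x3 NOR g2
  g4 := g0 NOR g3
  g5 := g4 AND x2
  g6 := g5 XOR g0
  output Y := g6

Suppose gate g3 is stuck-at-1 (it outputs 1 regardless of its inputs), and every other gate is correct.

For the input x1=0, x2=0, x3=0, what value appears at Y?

0

Propagate with g3 forced: g0=0, g1=1, g2=0, g3=1 [stuck-at-1], g4=0, g5=0, g6=0.
So Y = 0. (Same as the fault-free value — the fault is masked on this input.)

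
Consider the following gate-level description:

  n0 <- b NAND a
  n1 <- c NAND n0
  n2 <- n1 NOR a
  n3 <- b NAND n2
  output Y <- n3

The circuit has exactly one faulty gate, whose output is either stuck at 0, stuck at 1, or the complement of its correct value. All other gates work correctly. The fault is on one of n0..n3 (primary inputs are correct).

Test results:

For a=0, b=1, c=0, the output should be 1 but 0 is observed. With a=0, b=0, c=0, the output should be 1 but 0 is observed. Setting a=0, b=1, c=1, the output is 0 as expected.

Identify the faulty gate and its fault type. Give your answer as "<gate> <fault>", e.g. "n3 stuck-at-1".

n3 stuck-at-0

Fault-free values for test 1 (a=0, b=1, c=0): n0=1, n1=1, n2=0, n3=1, giving Y=1. Observed 0.
Test 1: faults giving observed 0 are {n1 stuck-at-0, n1 inverted output, n2 stuck-at-1, n2 inverted output, n3 stuck-at-0, n3 inverted output}.
Test 2 (a=0, b=0, c=0): fault-free n0=1, n1=1, n2=0, n3=1 → 1; observed 0. Eliminates n1 stuck-at-0, n1 inverted output, n2 stuck-at-1, n2 inverted output.
Test 3 (a=0, b=1, c=1): fault-free n0=1, n1=0, n2=1, n3=0 → 0; observed 0. Eliminates n3 inverted output.
Only n3 stuck-at-0 is consistent with every test.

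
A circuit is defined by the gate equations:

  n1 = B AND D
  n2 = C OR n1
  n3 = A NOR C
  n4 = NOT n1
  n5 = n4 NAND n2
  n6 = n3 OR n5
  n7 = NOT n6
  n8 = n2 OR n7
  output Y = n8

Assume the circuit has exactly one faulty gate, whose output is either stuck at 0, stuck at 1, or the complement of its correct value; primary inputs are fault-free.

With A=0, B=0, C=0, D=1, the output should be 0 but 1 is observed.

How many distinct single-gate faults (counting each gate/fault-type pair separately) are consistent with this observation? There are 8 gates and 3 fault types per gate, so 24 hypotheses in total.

10

Fault-free: n1=0, n2=0, n3=1, n4=1, n5=1, n6=1, n7=0, n8=0 → 0. Observed 1.
  n1: stuck-at-1, inverted output ✓; others ✗
  n2: stuck-at-1, inverted output ✓; others ✗
  n3: none of the 3 fault types match ✗
  n4: none of the 3 fault types match ✗
  n5: none of the 3 fault types match ✗
  n6: stuck-at-0, inverted output ✓; others ✗
  n7: stuck-at-1, inverted output ✓; others ✗
  n8: stuck-at-1, inverted output ✓; others ✗
Consistent faults: {n1 stuck-at-1, n1 inverted output, n2 stuck-at-1, n2 inverted output, n6 stuck-at-0, n6 inverted output, n7 stuck-at-1, n7 inverted output, n8 stuck-at-1, n8 inverted output} — 10 in all.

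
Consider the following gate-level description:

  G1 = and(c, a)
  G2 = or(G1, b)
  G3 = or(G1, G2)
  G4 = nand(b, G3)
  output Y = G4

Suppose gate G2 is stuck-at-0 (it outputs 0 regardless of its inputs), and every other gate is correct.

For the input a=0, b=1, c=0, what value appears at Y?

Propagate with G2 forced: G1=0, G2=0 [stuck-at-0], G3=0, G4=1.
So Y = 1. (Without the fault it would be 0.)

1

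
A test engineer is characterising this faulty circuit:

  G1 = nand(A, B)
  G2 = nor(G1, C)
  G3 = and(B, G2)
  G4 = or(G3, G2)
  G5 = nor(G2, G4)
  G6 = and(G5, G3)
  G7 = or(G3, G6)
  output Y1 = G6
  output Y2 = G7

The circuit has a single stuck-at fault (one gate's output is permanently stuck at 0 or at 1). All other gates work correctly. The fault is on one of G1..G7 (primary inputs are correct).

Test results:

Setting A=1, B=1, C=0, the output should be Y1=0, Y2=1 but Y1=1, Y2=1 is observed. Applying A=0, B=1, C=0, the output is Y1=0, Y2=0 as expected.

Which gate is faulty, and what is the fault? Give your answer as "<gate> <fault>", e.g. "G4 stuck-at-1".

Fault-free values for test 1 (A=1, B=1, C=0): G1=0, G2=1, G3=1, G4=1, G5=0, G6=0, G7=1, giving Y1=0, Y2=1. Observed Y1=1, Y2=1.
Test 1: faults giving observed Y1=1, Y2=1 are {G5 stuck-at-1, G6 stuck-at-1}.
Test 2 (A=0, B=1, C=0): fault-free G1=1, G2=0, G3=0, G4=0, G5=1, G6=0, G7=0 → Y1=0, Y2=0; observed Y1=0, Y2=0. Eliminates G6 stuck-at-1.
Only G5 stuck-at-1 is consistent with every test.

G5 stuck-at-1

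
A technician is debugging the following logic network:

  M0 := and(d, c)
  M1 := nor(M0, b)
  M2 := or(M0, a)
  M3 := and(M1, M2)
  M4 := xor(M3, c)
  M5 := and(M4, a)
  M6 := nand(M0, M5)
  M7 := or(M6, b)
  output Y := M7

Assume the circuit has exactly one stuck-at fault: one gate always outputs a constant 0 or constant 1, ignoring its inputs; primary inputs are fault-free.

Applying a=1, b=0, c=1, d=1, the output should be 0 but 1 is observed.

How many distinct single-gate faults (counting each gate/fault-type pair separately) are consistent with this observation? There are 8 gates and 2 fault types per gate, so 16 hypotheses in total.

7

Fault-free: M0=1, M1=0, M2=1, M3=0, M4=1, M5=1, M6=0, M7=0 → 0. Observed 1.
  M0: stuck-at-0 ✓; others ✗
  M1: stuck-at-1 ✓; others ✗
  M2: none of the 2 fault types match ✗
  M3: stuck-at-1 ✓; others ✗
  M4: stuck-at-0 ✓; others ✗
  M5: stuck-at-0 ✓; others ✗
  M6: stuck-at-1 ✓; others ✗
  M7: stuck-at-1 ✓; others ✗
Consistent faults: {M0 stuck-at-0, M1 stuck-at-1, M3 stuck-at-1, M4 stuck-at-0, M5 stuck-at-0, M6 stuck-at-1, M7 stuck-at-1} — 7 in all.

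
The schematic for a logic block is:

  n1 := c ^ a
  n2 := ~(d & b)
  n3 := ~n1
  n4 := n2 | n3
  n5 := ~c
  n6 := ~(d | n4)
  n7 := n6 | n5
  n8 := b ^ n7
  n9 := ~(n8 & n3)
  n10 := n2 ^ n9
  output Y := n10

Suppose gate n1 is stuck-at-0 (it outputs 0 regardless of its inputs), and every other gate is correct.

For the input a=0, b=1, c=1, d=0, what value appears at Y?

1

Propagate with n1 forced: n1=0 [stuck-at-0], n2=1, n3=1, n4=1, n5=0, n6=0, n7=0, n8=1, n9=0, n10=1.
So Y = 1. (Without the fault it would be 0.)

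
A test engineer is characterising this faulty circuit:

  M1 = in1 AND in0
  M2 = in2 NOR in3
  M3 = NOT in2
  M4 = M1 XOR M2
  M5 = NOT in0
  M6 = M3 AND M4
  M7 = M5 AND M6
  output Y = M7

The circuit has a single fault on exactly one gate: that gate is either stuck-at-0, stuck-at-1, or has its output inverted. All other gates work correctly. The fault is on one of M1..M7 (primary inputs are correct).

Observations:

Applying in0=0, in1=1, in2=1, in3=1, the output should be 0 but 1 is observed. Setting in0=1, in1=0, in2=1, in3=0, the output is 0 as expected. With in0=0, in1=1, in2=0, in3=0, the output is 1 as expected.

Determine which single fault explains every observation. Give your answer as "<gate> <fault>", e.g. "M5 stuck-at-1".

Fault-free values for test 1 (in0=0, in1=1, in2=1, in3=1): M1=0, M2=0, M3=0, M4=0, M5=1, M6=0, M7=0, giving Y=0. Observed 1.
Test 1: faults giving observed 1 are {M6 stuck-at-1, M6 inverted output, M7 stuck-at-1, M7 inverted output}.
Test 2 (in0=1, in1=0, in2=1, in3=0): fault-free M1=0, M2=0, M3=0, M4=0, M5=0, M6=0, M7=0 → 0; observed 0. Eliminates M7 stuck-at-1, M7 inverted output.
Test 3 (in0=0, in1=1, in2=0, in3=0): fault-free M1=0, M2=1, M3=1, M4=1, M5=1, M6=1, M7=1 → 1; observed 1. Eliminates M6 inverted output.
Only M6 stuck-at-1 is consistent with every test.

M6 stuck-at-1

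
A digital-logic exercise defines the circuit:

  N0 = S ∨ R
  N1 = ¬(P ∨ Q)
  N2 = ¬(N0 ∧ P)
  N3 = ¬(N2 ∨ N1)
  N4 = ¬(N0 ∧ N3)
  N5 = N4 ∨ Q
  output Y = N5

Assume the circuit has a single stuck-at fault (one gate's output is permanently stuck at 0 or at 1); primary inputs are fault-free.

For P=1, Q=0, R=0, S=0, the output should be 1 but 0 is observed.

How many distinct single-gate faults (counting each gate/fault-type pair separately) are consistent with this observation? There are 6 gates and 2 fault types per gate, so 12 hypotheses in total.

3

Fault-free: N0=0, N1=0, N2=1, N3=0, N4=1, N5=1 → 1. Observed 0.
  N0 stuck-at-0: output 1 ✗
  N0 stuck-at-1: output 0 ✓
  N1 stuck-at-0: output 1 ✗
  N1 stuck-at-1: output 1 ✗
  N2 stuck-at-0: output 1 ✗
  N2 stuck-at-1: output 1 ✗
  N3 stuck-at-0: output 1 ✗
  N3 stuck-at-1: output 1 ✗
  N4 stuck-at-0: output 0 ✓
  N4 stuck-at-1: output 1 ✗
  N5 stuck-at-0: output 0 ✓
  N5 stuck-at-1: output 1 ✗
Consistent faults: {N0 stuck-at-1, N4 stuck-at-0, N5 stuck-at-0} — 3 in all.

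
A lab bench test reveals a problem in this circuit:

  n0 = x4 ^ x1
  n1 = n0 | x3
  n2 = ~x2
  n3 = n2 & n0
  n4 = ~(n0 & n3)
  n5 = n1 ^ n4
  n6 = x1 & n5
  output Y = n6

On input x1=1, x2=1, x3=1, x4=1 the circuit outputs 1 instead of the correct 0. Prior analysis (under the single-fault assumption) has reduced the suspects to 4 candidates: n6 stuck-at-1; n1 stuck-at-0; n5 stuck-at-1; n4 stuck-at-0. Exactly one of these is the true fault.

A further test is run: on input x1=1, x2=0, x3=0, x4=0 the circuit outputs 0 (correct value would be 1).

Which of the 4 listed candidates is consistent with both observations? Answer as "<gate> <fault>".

n1 stuck-at-0

Evaluate each candidate on input x1=1, x2=0, x3=0, x4=0:
  n6 stuck-at-1: n0=1, n1=1, n2=1, n3=1, n4=0, n5=1, n6=1 [stuck-at-1] → 1 — eliminated
  n1 stuck-at-0: n0=1, n1=0 [stuck-at-0], n2=1, n3=1, n4=0, n5=0, n6=0 → 0 — matches
  n5 stuck-at-1: n0=1, n1=1, n2=1, n3=1, n4=0, n5=1 [stuck-at-1], n6=1 → 1 — eliminated
  n4 stuck-at-0: n0=1, n1=1, n2=1, n3=1, n4=0 [stuck-at-0], n5=1, n6=1 → 1 — eliminated
Only n1 stuck-at-0 reproduces the observed 0.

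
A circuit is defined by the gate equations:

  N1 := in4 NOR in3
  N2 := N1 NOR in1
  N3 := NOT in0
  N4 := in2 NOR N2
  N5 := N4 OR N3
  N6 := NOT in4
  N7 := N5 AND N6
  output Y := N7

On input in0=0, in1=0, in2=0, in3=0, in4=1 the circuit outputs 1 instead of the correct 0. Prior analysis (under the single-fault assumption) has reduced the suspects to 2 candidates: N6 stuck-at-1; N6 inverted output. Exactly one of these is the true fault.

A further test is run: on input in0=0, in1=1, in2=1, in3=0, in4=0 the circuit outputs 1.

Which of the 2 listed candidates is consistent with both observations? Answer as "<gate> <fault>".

N6 stuck-at-1

Evaluate each candidate on input in0=0, in1=1, in2=1, in3=0, in4=0:
  N6 stuck-at-1: N1=1, N2=0, N3=1, N4=0, N5=1, N6=1 [stuck-at-1], N7=1 → 1 — matches
  N6 inverted output: N1=1, N2=0, N3=1, N4=0, N5=1, N6=0 [inverted output], N7=0 → 0 — eliminated
Only N6 stuck-at-1 reproduces the observed 1.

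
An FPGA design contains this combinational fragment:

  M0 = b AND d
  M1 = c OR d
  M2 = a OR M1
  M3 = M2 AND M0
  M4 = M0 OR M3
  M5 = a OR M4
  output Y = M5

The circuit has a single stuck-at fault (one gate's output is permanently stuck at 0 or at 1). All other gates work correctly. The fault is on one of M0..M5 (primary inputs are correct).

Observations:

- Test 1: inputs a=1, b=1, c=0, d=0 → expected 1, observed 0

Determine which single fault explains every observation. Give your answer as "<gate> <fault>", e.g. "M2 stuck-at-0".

M5 stuck-at-0

Fault-free values for test 1 (a=1, b=1, c=0, d=0): M0=0, M1=0, M2=1, M3=0, M4=0, M5=1, giving Y=1. Observed 0.
Test 1: faults giving observed 0 are {M5 stuck-at-0}.
Only M5 stuck-at-0 is consistent with every test.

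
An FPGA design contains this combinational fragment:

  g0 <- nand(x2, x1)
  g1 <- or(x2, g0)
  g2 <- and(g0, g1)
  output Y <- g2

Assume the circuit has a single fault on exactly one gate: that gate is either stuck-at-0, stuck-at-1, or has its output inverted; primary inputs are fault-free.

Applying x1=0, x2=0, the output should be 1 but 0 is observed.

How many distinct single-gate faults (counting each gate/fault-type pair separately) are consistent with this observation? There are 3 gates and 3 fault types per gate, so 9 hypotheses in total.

6

Fault-free: g0=1, g1=1, g2=1 → 1. Observed 0.
  g0 stuck-at-0: output 0 ✓
  g0 stuck-at-1: output 1 ✗
  g0 inverted output: output 0 ✓
  g1 stuck-at-0: output 0 ✓
  g1 stuck-at-1: output 1 ✗
  g1 inverted output: output 0 ✓
  g2 stuck-at-0: output 0 ✓
  g2 stuck-at-1: output 1 ✗
  g2 inverted output: output 0 ✓
Consistent faults: {g0 stuck-at-0, g0 inverted output, g1 stuck-at-0, g1 inverted output, g2 stuck-at-0, g2 inverted output} — 6 in all.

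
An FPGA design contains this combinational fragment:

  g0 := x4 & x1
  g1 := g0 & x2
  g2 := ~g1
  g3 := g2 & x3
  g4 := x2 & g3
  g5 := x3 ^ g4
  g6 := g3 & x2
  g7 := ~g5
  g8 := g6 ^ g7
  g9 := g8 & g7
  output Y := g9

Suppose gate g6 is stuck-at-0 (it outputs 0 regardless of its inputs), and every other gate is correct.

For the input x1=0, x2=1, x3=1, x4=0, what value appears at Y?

1

Propagate with g6 forced: g0=0, g1=0, g2=1, g3=1, g4=1, g5=0, g6=0 [stuck-at-0], g7=1, g8=1, g9=1.
So Y = 1. (Without the fault it would be 0.)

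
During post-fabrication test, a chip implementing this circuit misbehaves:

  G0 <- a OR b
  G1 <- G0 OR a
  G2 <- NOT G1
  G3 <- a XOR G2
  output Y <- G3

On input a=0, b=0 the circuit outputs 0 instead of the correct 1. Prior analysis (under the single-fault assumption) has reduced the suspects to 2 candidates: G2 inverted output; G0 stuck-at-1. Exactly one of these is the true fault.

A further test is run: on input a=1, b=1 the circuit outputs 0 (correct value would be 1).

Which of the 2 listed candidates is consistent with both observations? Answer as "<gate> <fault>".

Evaluate each candidate on input a=1, b=1:
  G2 inverted output: G0=1, G1=1, G2=1 [inverted output], G3=0 → 0 — matches
  G0 stuck-at-1: G0=1 [stuck-at-1], G1=1, G2=0, G3=1 → 1 — eliminated
Only G2 inverted output reproduces the observed 0.

G2 inverted output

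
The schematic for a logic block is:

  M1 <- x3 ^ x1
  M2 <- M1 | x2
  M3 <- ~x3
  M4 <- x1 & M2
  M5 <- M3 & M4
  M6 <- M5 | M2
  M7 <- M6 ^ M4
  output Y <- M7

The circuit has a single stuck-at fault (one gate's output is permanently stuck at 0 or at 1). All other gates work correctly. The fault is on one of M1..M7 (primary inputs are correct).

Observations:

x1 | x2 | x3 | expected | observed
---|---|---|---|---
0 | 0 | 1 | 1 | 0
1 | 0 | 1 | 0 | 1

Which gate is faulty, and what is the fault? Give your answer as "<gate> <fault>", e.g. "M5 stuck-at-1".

Fault-free values for test 1 (x1=0, x2=0, x3=1): M1=1, M2=1, M3=0, M4=0, M5=0, M6=1, M7=1, giving Y=1. Observed 0.
Test 1: faults giving observed 0 are {M1 stuck-at-0, M2 stuck-at-0, M4 stuck-at-1, M6 stuck-at-0, M7 stuck-at-0}.
Test 2 (x1=1, x2=0, x3=1): fault-free M1=0, M2=0, M3=0, M4=0, M5=0, M6=0, M7=0 → 0; observed 1. Eliminates M1 stuck-at-0, M2 stuck-at-0, M6 stuck-at-0, M7 stuck-at-0.
Only M4 stuck-at-1 is consistent with every test.

M4 stuck-at-1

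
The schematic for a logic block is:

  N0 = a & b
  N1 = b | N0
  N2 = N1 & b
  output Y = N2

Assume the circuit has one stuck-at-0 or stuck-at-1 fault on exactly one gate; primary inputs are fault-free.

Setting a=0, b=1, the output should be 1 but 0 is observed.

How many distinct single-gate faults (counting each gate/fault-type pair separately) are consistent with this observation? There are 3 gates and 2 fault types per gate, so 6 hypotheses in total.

2

Fault-free: N0=0, N1=1, N2=1 → 1. Observed 0.
  N0 stuck-at-0: output 1 ✗
  N0 stuck-at-1: output 1 ✗
  N1 stuck-at-0: output 0 ✓
  N1 stuck-at-1: output 1 ✗
  N2 stuck-at-0: output 0 ✓
  N2 stuck-at-1: output 1 ✗
Consistent faults: {N1 stuck-at-0, N2 stuck-at-0} — 2 in all.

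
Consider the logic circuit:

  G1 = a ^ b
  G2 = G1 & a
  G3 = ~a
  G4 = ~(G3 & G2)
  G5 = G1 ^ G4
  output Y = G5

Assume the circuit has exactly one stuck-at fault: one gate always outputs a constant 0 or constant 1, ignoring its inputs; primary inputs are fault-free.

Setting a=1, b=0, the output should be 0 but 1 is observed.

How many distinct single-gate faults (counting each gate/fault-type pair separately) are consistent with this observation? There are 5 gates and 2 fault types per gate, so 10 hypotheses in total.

4

Fault-free: G1=1, G2=1, G3=0, G4=1, G5=0 → 0. Observed 1.
  G1 stuck-at-0: output 1 ✓
  G1 stuck-at-1: output 0 ✗
  G2 stuck-at-0: output 0 ✗
  G2 stuck-at-1: output 0 ✗
  G3 stuck-at-0: output 0 ✗
  G3 stuck-at-1: output 1 ✓
  G4 stuck-at-0: output 1 ✓
  G4 stuck-at-1: output 0 ✗
  G5 stuck-at-0: output 0 ✗
  G5 stuck-at-1: output 1 ✓
Consistent faults: {G1 stuck-at-0, G3 stuck-at-1, G4 stuck-at-0, G5 stuck-at-1} — 4 in all.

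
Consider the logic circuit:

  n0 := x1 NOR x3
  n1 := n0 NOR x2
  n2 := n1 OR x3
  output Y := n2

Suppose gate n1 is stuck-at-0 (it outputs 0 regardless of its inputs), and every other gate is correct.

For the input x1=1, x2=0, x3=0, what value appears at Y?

0

Propagate with n1 forced: n0=0, n1=0 [stuck-at-0], n2=0.
So Y = 0. (Without the fault it would be 1.)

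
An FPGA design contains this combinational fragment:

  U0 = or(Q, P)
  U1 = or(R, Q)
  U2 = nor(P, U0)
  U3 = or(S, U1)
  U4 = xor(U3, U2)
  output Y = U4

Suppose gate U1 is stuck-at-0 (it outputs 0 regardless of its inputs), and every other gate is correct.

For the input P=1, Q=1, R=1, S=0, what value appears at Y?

0

Propagate with U1 forced: U0=1, U1=0 [stuck-at-0], U2=0, U3=0, U4=0.
So Y = 0. (Without the fault it would be 1.)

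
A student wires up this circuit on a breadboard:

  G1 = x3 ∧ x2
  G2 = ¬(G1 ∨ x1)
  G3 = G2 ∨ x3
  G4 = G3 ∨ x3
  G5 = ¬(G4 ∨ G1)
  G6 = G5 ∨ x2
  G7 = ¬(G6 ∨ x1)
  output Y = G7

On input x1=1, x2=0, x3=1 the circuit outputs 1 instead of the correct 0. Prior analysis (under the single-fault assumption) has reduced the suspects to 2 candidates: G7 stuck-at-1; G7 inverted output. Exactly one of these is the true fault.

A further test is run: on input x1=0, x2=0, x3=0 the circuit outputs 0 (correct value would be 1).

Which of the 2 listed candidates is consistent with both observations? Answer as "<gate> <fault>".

Evaluate each candidate on input x1=0, x2=0, x3=0:
  G7 stuck-at-1: G1=0, G2=1, G3=1, G4=1, G5=0, G6=0, G7=1 [stuck-at-1] → 1 — eliminated
  G7 inverted output: G1=0, G2=1, G3=1, G4=1, G5=0, G6=0, G7=0 [inverted output] → 0 — matches
Only G7 inverted output reproduces the observed 0.

G7 inverted output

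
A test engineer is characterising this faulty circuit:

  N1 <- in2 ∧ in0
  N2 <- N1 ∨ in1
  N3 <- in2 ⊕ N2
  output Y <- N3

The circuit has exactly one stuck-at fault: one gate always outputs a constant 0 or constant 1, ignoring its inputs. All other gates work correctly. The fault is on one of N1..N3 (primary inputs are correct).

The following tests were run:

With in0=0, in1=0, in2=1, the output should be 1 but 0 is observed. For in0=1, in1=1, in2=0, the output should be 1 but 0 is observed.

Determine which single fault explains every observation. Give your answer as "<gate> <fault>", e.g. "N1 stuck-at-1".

N3 stuck-at-0

Fault-free values for test 1 (in0=0, in1=0, in2=1): N1=0, N2=0, N3=1, giving Y=1. Observed 0.
Test 1: faults giving observed 0 are {N1 stuck-at-1, N2 stuck-at-1, N3 stuck-at-0}.
Test 2 (in0=1, in1=1, in2=0): fault-free N1=0, N2=1, N3=1 → 1; observed 0. Eliminates N1 stuck-at-1, N2 stuck-at-1.
Only N3 stuck-at-0 is consistent with every test.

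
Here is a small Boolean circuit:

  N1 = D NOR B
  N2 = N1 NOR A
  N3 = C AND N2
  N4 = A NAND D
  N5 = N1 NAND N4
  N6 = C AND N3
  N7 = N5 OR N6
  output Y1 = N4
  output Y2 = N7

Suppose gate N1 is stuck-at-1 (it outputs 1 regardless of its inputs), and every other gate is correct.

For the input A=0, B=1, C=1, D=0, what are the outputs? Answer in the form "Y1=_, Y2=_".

Y1=1, Y2=0

Propagate with N1 forced: N1=1 [stuck-at-1], N2=0, N3=0, N4=1, N5=0, N6=0, N7=0.
So the outputs are Y1=1, Y2=0. (Without the fault they would be Y1=1, Y2=1.)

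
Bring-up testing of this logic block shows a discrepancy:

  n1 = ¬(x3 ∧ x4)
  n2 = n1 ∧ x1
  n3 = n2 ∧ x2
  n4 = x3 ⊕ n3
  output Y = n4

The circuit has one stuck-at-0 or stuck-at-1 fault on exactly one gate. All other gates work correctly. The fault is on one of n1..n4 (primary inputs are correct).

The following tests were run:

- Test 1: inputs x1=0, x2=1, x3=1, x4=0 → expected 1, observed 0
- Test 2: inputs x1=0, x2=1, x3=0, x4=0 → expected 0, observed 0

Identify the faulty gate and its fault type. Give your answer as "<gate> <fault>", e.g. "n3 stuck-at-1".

n4 stuck-at-0

Fault-free values for test 1 (x1=0, x2=1, x3=1, x4=0): n1=1, n2=0, n3=0, n4=1, giving Y=1. Observed 0.
Test 1: faults giving observed 0 are {n2 stuck-at-1, n3 stuck-at-1, n4 stuck-at-0}.
Test 2 (x1=0, x2=1, x3=0, x4=0): fault-free n1=1, n2=0, n3=0, n4=0 → 0; observed 0. Eliminates n2 stuck-at-1, n3 stuck-at-1.
Only n4 stuck-at-0 is consistent with every test.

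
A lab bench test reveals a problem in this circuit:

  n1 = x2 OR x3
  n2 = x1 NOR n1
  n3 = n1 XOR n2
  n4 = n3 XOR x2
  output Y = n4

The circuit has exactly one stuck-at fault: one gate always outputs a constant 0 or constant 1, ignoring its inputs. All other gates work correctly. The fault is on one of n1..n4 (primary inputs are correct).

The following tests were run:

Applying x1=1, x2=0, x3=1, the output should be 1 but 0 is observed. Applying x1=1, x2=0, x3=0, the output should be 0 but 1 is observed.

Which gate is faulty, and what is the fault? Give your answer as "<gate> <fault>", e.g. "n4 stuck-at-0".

n2 stuck-at-1

Fault-free values for test 1 (x1=1, x2=0, x3=1): n1=1, n2=0, n3=1, n4=1, giving Y=1. Observed 0.
Test 1: faults giving observed 0 are {n1 stuck-at-0, n2 stuck-at-1, n3 stuck-at-0, n4 stuck-at-0}.
Test 2 (x1=1, x2=0, x3=0): fault-free n1=0, n2=0, n3=0, n4=0 → 0; observed 1. Eliminates n1 stuck-at-0, n3 stuck-at-0, n4 stuck-at-0.
Only n2 stuck-at-1 is consistent with every test.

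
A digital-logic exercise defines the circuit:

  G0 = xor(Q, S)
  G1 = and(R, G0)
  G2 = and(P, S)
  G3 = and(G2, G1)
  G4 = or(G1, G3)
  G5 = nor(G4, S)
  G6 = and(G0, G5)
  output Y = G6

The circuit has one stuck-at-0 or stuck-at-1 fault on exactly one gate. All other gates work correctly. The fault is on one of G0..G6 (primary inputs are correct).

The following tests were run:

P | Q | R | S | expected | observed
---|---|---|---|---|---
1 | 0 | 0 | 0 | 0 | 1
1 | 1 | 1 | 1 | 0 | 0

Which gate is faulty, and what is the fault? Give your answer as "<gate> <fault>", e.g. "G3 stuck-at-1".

G0 stuck-at-1

Fault-free values for test 1 (P=1, Q=0, R=0, S=0): G0=0, G1=0, G2=0, G3=0, G4=0, G5=1, G6=0, giving Y=0. Observed 1.
Test 1: faults giving observed 1 are {G0 stuck-at-1, G6 stuck-at-1}.
Test 2 (P=1, Q=1, R=1, S=1): fault-free G0=0, G1=0, G2=1, G3=0, G4=0, G5=0, G6=0 → 0; observed 0. Eliminates G6 stuck-at-1.
Only G0 stuck-at-1 is consistent with every test.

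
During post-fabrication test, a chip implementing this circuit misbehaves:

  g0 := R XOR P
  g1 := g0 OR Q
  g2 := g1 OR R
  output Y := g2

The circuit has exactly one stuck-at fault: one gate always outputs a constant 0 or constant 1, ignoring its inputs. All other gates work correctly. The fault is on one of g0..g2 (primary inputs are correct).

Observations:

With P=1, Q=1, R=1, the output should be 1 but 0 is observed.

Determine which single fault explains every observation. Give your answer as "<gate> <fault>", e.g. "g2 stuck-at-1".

Fault-free values for test 1 (P=1, Q=1, R=1): g0=0, g1=1, g2=1, giving Y=1. Observed 0.
Test 1: faults giving observed 0 are {g2 stuck-at-0}.
Only g2 stuck-at-0 is consistent with every test.

g2 stuck-at-0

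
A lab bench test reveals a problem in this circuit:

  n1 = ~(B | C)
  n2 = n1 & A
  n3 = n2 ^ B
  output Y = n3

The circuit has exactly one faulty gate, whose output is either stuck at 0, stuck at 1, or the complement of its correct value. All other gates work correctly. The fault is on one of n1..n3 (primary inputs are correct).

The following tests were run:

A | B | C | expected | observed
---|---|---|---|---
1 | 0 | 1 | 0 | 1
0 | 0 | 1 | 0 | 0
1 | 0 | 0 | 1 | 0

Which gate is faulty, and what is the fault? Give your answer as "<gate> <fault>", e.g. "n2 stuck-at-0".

Fault-free values for test 1 (A=1, B=0, C=1): n1=0, n2=0, n3=0, giving Y=0. Observed 1.
Test 1: faults giving observed 1 are {n1 stuck-at-1, n1 inverted output, n2 stuck-at-1, n2 inverted output, n3 stuck-at-1, n3 inverted output}.
Test 2 (A=0, B=0, C=1): fault-free n1=0, n2=0, n3=0 → 0; observed 0. Eliminates n2 stuck-at-1, n2 inverted output, n3 stuck-at-1, n3 inverted output.
Test 3 (A=1, B=0, C=0): fault-free n1=1, n2=1, n3=1 → 1; observed 0. Eliminates n1 stuck-at-1.
Only n1 inverted output is consistent with every test.

n1 inverted output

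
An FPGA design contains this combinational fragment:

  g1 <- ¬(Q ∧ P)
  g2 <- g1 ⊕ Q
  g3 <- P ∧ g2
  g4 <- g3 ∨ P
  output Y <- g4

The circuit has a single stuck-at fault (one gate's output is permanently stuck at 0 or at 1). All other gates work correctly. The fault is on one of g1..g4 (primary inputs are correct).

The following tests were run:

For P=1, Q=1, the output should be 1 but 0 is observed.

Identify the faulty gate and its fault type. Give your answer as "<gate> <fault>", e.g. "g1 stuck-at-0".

Fault-free values for test 1 (P=1, Q=1): g1=0, g2=1, g3=1, g4=1, giving Y=1. Observed 0.
Test 1: faults giving observed 0 are {g4 stuck-at-0}.
Only g4 stuck-at-0 is consistent with every test.

g4 stuck-at-0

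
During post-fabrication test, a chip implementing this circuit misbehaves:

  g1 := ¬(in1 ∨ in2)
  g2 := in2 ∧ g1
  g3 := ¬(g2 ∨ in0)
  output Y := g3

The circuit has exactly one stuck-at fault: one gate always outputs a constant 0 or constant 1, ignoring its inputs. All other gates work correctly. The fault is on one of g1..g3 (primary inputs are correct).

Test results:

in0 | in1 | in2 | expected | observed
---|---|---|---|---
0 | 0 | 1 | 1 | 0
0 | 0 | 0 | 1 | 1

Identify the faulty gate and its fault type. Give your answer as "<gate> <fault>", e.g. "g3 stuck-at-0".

g1 stuck-at-1

Fault-free values for test 1 (in0=0, in1=0, in2=1): g1=0, g2=0, g3=1, giving Y=1. Observed 0.
Test 1: faults giving observed 0 are {g1 stuck-at-1, g2 stuck-at-1, g3 stuck-at-0}.
Test 2 (in0=0, in1=0, in2=0): fault-free g1=1, g2=0, g3=1 → 1; observed 1. Eliminates g2 stuck-at-1, g3 stuck-at-0.
Only g1 stuck-at-1 is consistent with every test.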